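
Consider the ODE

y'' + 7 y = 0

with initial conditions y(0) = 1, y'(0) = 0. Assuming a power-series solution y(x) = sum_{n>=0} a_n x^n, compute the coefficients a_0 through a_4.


Ansatz: y(x) = sum_{n>=0} a_n x^n, so y'(x) = sum_{n>=1} n a_n x^(n-1) and y''(x) = sum_{n>=2} n(n-1) a_n x^(n-2).
Substitute into P(x) y'' + Q(x) y' + R(x) y = 0 with P(x) = 1, Q(x) = 0, R(x) = 7, and match powers of x.
Initial conditions: a_0 = 1, a_1 = 0.
Setting the coefficient of each power of x to zero and solving order by order (substituting the coefficients already found):
  x^0: 2 a_2 + 7 a_0 = 0  ->  2 a_2 = -7 a_0 = -7  ->  a_2 = -7/2
  x^1: 6 a_3 + 7 a_1 = 0  ->  6 a_3 = -7 a_1 = 0  ->  a_3 = 0
  x^2: 12 a_4 + 7 a_2 = 0  ->  12 a_4 = -7 a_2 = 49/2  ->  a_4 = 49/24
Truncated series: y(x) = 1 - (7/2) x^2 + (49/24) x^4 + O(x^5).

a_0 = 1; a_1 = 0; a_2 = -7/2; a_3 = 0; a_4 = 49/24


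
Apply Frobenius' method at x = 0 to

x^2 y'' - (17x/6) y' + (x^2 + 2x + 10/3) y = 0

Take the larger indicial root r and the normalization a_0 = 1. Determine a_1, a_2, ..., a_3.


Write in Frobenius form y'' + (p(x)/x) y' + (q(x)/x^2) y = 0:
  p(x) = -17/6,  q(x) = x^2 + 2x + 10/3.
Indicial equation: r(r-1) + (-17/6) r + (10/3) = 0 -> roots r_1 = 5/2, r_2 = 4/3.
Take r = r_1 = 5/2. Let y(x) = x^r sum_{n>=0} a_n x^n with a_0 = 1.
Substitute y = x^r sum a_n x^n and match x^{r+n}. The recurrence is
  D(n) a_n + 2 a_{n-1} + 1 a_{n-2} = 0,  where D(n) = (r+n)(r+n-1) + (-17/6)(r+n) + (10/3).
  a_n = [-2 a_{n-1} - 1 a_{n-2}] / D(n).
Since the indicial polynomial factors as (r - r_1)(r - r_2), D(n) = (r_1 + n - r_1)(r_1 + n - r_2) = n(n + 7/6).
Evaluating step by step (a_0 = 1):
  n = 1: D(1) = 1(1 + 7/6) = 13/6; numerator = -2(1) = -2; a_1 = (-2)/(13/6) = -12/13
  n = 2: D(2) = 2(2 + 7/6) = 19/3; numerator = -2(-12/13) - 1(1) = 11/13; a_2 = (11/13)/(19/3) = 33/247
  n = 3: D(3) = 3(3 + 7/6) = 25/2; numerator = -2(33/247) - 1(-12/13) = 162/247; a_3 = (162/247)/(25/2) = 324/6175

r = 5/2; a_0 = 1; a_1 = -12/13; a_2 = 33/247; a_3 = 324/6175


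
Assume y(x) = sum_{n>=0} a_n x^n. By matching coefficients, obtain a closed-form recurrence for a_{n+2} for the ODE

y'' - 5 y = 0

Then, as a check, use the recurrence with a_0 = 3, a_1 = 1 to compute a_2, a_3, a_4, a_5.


Substitute y = sum_n a_n x^n into y'' + (const) y = 0.
y''(x) = sum_{n>=0} (n+2)(n+1) a_{n+2} x^n.
The ODE becomes sum_n [(n+2)(n+1) a_{n+2} - 5 a_n] x^n = 0.
Setting each coefficient to zero gives the recurrence:
  (n+2)(n+1) a_{n+2} - 5 a_n = 0,
  a_{n+2} = 5 / ((n+1)(n+2)) a_n.

Check with a_0 = 3, a_1 = 1 (apply the recurrence for n = 0, 1, 2, 3): a_0 = 3, a_1 = 1, a_2 = 15/2, a_3 = 5/6, a_4 = 25/8, a_5 = 5/24.

a_{n+2} = 5/((n+1)(n+2)) * a_n; check: a_0 = 3, a_1 = 1, a_2 = 15/2, a_3 = 5/6, a_4 = 25/8, a_5 = 5/24


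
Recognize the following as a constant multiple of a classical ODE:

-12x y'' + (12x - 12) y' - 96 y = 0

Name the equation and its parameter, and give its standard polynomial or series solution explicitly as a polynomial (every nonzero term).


All three coefficients share the factor -12; dividing through by -12 gives  x y'' + (1 - x) y' + 8 y = 0.
This matches the Laguerre equation x y'' + (1 - x) y' + n y = 0 with n = 8; the polynomial solution is L_8(x).
With y = sum_k a_k x^k, matching x^k gives (k+1)k a_{k+1} + (k+1) a_{k+1} - k a_k + n a_k = 0, i.e. (k+1)^2 a_{k+1} = (k - n) a_k = (k - 8) a_k. The right side vanishes at k = 8, so the series terminates at degree 8.
Standard normalization L_n(0) = 1 gives a_0 = 1. Work upward with a_{k+1} = (k - 8) a_k / (k+1)^2:
  a_1 = (0 - 8)(1) / 1^2 = -8/1 = -8
  a_2 = (1 - 8)(-8) / 2^2 = 56/4 = 14
  a_3 = (2 - 8)(14) / 3^2 = -84/9 = -28/3
  a_4 = (3 - 8)(-28/3) / 4^2 = (140/3)/16 = 35/12
  a_5 = (4 - 8)(35/12) / 5^2 = (-35/3)/25 = -7/15
  a_6 = (5 - 8)(-7/15) / 6^2 = (7/5)/36 = 7/180
  a_7 = (6 - 8)(7/180) / 7^2 = (-7/90)/49 = -1/630
  a_8 = (7 - 8)(-1/630) / 8^2 = (1/630)/64 = 1/40320
Hence L_8(x) = x^8/40320 - x^7/630 + 7 x^6/180 - 7 x^5/15 + 35 x^4/12 - 28 x^3/3 + 14 x^2 - 8 x + 1.

L_8(x); series = x^8/40320 - x^7/630 + 7 x^6/180 - 7 x^5/15 + 35 x^4/12 - 28 x^3/3 + 14 x^2 - 8 x + 1


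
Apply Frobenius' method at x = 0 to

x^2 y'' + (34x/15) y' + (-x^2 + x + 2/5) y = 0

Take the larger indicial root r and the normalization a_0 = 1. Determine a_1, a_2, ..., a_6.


Write in Frobenius form y'' + (p(x)/x) y' + (q(x)/x^2) y = 0:
  p(x) = 34/15,  q(x) = -x^2 + x + 2/5.
Indicial equation: r(r-1) + (34/15) r + (2/5) = 0 -> roots r_1 = -3/5, r_2 = -2/3.
Take r = r_1 = -3/5. Let y(x) = x^r sum_{n>=0} a_n x^n with a_0 = 1.
Substitute y = x^r sum a_n x^n and match x^{r+n}. The recurrence is
  D(n) a_n + 1 a_{n-1} - 1 a_{n-2} = 0,  where D(n) = (r+n)(r+n-1) + (34/15)(r+n) + (2/5).
  a_n = [-1 a_{n-1} + 1 a_{n-2}] / D(n).
Since the indicial polynomial factors as (r - r_1)(r - r_2), D(n) = (r_1 + n - r_1)(r_1 + n - r_2) = n(n + 1/15).
Evaluating step by step (a_0 = 1):
  n = 1: D(1) = 1(1 + 1/15) = 16/15; numerator = -1(1) = -1; a_1 = (-1)/(16/15) = -15/16
  n = 2: D(2) = 2(2 + 1/15) = 62/15; numerator = -1(-15/16) + 1(1) = 31/16; a_2 = (31/16)/(62/15) = 15/32
  n = 3: D(3) = 3(3 + 1/15) = 46/5; numerator = -1(15/32) + 1(-15/16) = -45/32; a_3 = (-45/32)/(46/5) = -225/1472
  n = 4: D(4) = 4(4 + 1/15) = 244/15; numerator = -1(-225/1472) + 1(15/32) = 915/1472; a_4 = (915/1472)/(244/15) = 225/5888
  n = 5: D(5) = 5(5 + 1/15) = 76/3; numerator = -1(225/5888) + 1(-225/1472) = -1125/5888; a_5 = (-1125/5888)/(76/3) = -3375/447488
  n = 6: D(6) = 6(6 + 1/15) = 182/5; numerator = -1(-3375/447488) + 1(225/5888) = 20475/447488; a_6 = (20475/447488)/(182/5) = 1125/894976

r = -3/5; a_0 = 1; a_1 = -15/16; a_2 = 15/32; a_3 = -225/1472; a_4 = 225/5888; a_5 = -3375/447488; a_6 = 1125/894976


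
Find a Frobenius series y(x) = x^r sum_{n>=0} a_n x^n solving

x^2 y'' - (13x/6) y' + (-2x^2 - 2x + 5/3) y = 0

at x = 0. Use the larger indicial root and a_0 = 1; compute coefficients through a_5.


Write in Frobenius form y'' + (p(x)/x) y' + (q(x)/x^2) y = 0:
  p(x) = -13/6,  q(x) = -2x^2 - 2x + 5/3.
Indicial equation: r(r-1) + (-13/6) r + (5/3) = 0 -> roots r_1 = 5/2, r_2 = 2/3.
Take r = r_1 = 5/2. Let y(x) = x^r sum_{n>=0} a_n x^n with a_0 = 1.
Substitute y = x^r sum a_n x^n and match x^{r+n}. The recurrence is
  D(n) a_n - 2 a_{n-1} - 2 a_{n-2} = 0,  where D(n) = (r+n)(r+n-1) + (-13/6)(r+n) + (5/3).
  a_n = [2 a_{n-1} + 2 a_{n-2}] / D(n).
Since the indicial polynomial factors as (r - r_1)(r - r_2), D(n) = (r_1 + n - r_1)(r_1 + n - r_2) = n(n + 11/6).
Evaluating step by step (a_0 = 1):
  n = 1: D(1) = 1(1 + 11/6) = 17/6; numerator = 2(1) = 2; a_1 = (2)/(17/6) = 12/17
  n = 2: D(2) = 2(2 + 11/6) = 23/3; numerator = 2(12/17) + 2(1) = 58/17; a_2 = (58/17)/(23/3) = 174/391
  n = 3: D(3) = 3(3 + 11/6) = 29/2; numerator = 2(174/391) + 2(12/17) = 900/391; a_3 = (900/391)/(29/2) = 1800/11339
  n = 4: D(4) = 4(4 + 11/6) = 70/3; numerator = 2(1800/11339) + 2(174/391) = 13692/11339; a_4 = (13692/11339)/(70/3) = 2934/56695
  n = 5: D(5) = 5(5 + 11/6) = 205/6; numerator = 2(2934/56695) + 2(1800/11339) = 1404/3335; a_5 = (1404/3335)/(205/6) = 8424/683675

r = 5/2; a_0 = 1; a_1 = 12/17; a_2 = 174/391; a_3 = 1800/11339; a_4 = 2934/56695; a_5 = 8424/683675


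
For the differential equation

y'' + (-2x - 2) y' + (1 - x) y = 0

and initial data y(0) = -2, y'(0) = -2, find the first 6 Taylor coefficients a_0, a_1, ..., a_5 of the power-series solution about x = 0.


Ansatz: y(x) = sum_{n>=0} a_n x^n, so y'(x) = sum_{n>=1} n a_n x^(n-1) and y''(x) = sum_{n>=2} n(n-1) a_n x^(n-2).
Substitute into P(x) y'' + Q(x) y' + R(x) y = 0 with P(x) = 1, Q(x) = -2x - 2, R(x) = 1 - x, and match powers of x.
Initial conditions: a_0 = -2, a_1 = -2.
Setting the coefficient of each power of x to zero and solving order by order (substituting the coefficients already found):
  x^0: 2 a_2 - 2 a_1 + a_0 = 0  ->  2 a_2 = 2 a_1 - a_0 = -2  ->  a_2 = -1
  x^1: 6 a_3 - 4 a_2 - a_1 - a_0 = 0  ->  6 a_3 = 4 a_2 + a_1 + a_0 = -8  ->  a_3 = -4/3
  x^2: 12 a_4 - 6 a_3 - 3 a_2 - a_1 = 0  ->  12 a_4 = 6 a_3 + 3 a_2 + a_1 = -13  ->  a_4 = -13/12
  x^3: 20 a_5 - 8 a_4 - 5 a_3 - a_2 = 0  ->  20 a_5 = 8 a_4 + 5 a_3 + a_2 = -49/3  ->  a_5 = -49/60
Truncated series: y(x) = -2 - 2 x - x^2 - (4/3) x^3 - (13/12) x^4 - (49/60) x^5 + O(x^6).

a_0 = -2; a_1 = -2; a_2 = -1; a_3 = -4/3; a_4 = -13/12; a_5 = -49/60


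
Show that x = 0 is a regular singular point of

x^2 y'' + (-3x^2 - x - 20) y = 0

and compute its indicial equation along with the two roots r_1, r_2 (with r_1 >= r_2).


Divide by x^2 to reach normal form y'' + P_1(x) y' + P_2(x) y = 0 with P_1(x) = 0 and P_2(x) = -3 - 1/x - 20/x^2.
x = 0 is a singular point because the y-coefficient -3 - 1/x - 20/x^2 has a pole at x = 0.
It is a regular singular point because x P_1(x) = p(x) = 0 and x^2 P_2(x) = q(x) = -3x^2 - x - 20 are polynomials, hence analytic at x = 0.
p(0) = 0,  q(0) = -20.
Indicial equation: r(r-1) + p(0) r + q(0) = 0, i.e. r^2 + (p(0) - 1) r + q(0) = 0, i.e. r^2 - 1 r - 20 = 0.
Discriminant: (-1)^2 - 4(-20) = 81, so r = (1 ± 9)/2.
Solving: r_1 = 5, r_2 = -4.

indicial: r^2 - 1 r - 20 = 0; roots r_1 = 5, r_2 = -4


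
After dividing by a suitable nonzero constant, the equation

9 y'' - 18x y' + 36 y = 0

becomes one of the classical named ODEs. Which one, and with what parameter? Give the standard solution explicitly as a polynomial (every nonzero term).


All three coefficients share the factor 9; dividing through by 9 gives  y'' - 2x y' + 4 y = 0.
This matches the Hermite equation y'' - 2x y' + 2n y = 0 with 2n = 4, so n = 2; the polynomial solution is H_2(x).
With y = sum_k a_k x^k, matching x^k gives (k+2)(k+1) a_{k+2} = 2(k - n) a_k = 2(k - 2) a_k. The right side vanishes at k = 2, so the series with the parity of 2 terminates at degree 2.
Standard normalization: leading coefficient of H_n is 2^n, so a_2 = 2^2 = 4. Work downward with a_k = (k+1)(k+2) a_{k+2} / (2(k - n)):
  a_0 = (1)(2)(4) / (2(0 - 2)) = 8/(-4) = -2
Hence H_2(x) = 4 x^2 - 2.

H_2(x); series = 4 x^2 - 2


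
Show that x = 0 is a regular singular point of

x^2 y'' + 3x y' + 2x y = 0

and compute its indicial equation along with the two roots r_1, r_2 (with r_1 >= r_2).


Divide by x^2 to reach normal form y'' + P_1(x) y' + P_2(x) y = 0 with P_1(x) = 3/x and P_2(x) = 2/x.
x = 0 is a singular point because the y'-coefficient 3/x has a pole at x = 0 and the y-coefficient 2/x has a pole at x = 0.
It is a regular singular point because x P_1(x) = p(x) = 3 and x^2 P_2(x) = q(x) = 2x are polynomials, hence analytic at x = 0.
p(0) = 3,  q(0) = 0.
Indicial equation: r(r-1) + p(0) r + q(0) = 0, i.e. r^2 + (p(0) - 1) r + q(0) = 0, i.e. r^2 + 2 r = 0.
Discriminant: (2)^2 - 4(0) = 4, so r = (-2 ± 2)/2.
Solving: r_1 = 0, r_2 = -2.

indicial: r^2 + 2 r = 0; roots r_1 = 0, r_2 = -2


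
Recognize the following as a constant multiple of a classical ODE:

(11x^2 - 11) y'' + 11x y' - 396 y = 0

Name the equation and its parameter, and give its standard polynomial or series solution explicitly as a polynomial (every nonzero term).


All three coefficients share the factor -11; dividing through by -11 gives  (1 - x^2) y'' - x y' + 36 y = 0.
This matches the Chebyshev equation (1 - x^2) y'' - x y' + n^2 y = 0 (note the -x y' term, not -2x y') with n^2 = 36, so n = 6; the polynomial solution is T_6(x).
With y = sum_k a_k x^k, matching x^k gives (k+2)(k+1) a_{k+2} = (k^2 - n^2) a_k = (k - 6)(k + 6) a_k. The right side vanishes at k = 6, so the series with the parity of 6 terminates at degree 6.
Standard normalization: leading coefficient of T_n is 2^(n-1), so a_6 = 2^5 = 32. Work downward with a_k = (k+1)(k+2) a_{k+2} / ((k - 6)(k + 6)):
  a_4 = (5)(6)(32) / ((4 - 6)(4 + 6)) = 960/(-20) = -48
  a_2 = (3)(4)(-48) / ((2 - 6)(2 + 6)) = -576/(-32) = 18
  a_0 = (1)(2)(18) / ((0 - 6)(0 + 6)) = 36/(-36) = -1
Hence T_6(x) = 32 x^6 - 48 x^4 + 18 x^2 - 1.

T_6(x); series = 32 x^6 - 48 x^4 + 18 x^2 - 1


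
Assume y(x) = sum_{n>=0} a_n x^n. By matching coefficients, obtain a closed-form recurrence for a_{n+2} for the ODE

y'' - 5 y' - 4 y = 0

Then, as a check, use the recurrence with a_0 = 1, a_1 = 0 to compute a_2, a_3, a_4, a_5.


Substitute y = sum_n a_n x^n.
y''(x) has coefficient (n+2)(n+1) a_{n+2} at x^n;
-5 y'(x) has coefficient -5 (n+1) a_{n+1} at x^n;
-4 y(x) has coefficient -4 a_n at x^n.
Matching x^n: (n+2)(n+1) a_{n+2} - 5 (n+1) a_{n+1} - 4 a_n = 0.
Thus a_{n+2} = [5 (n+1) a_{n+1} + 4 a_n] / ((n+1)(n+2)).

Check with a_0 = 1, a_1 = 0 (apply the recurrence for n = 0, 1, 2, 3): a_0 = 1, a_1 = 0, a_2 = 2, a_3 = 10/3, a_4 = 29/6, a_5 = 11/2.

a_(n+2) = [5 (n+1) a_(n+1) + 4 a_n] / ((n+1)(n+2)); check: a_0 = 1, a_1 = 0, a_2 = 2, a_3 = 10/3, a_4 = 29/6, a_5 = 11/2


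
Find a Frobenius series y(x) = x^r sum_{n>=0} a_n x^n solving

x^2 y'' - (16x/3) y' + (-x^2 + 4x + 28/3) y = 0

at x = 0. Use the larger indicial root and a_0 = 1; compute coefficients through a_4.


Write in Frobenius form y'' + (p(x)/x) y' + (q(x)/x^2) y = 0:
  p(x) = -16/3,  q(x) = -x^2 + 4x + 28/3.
Indicial equation: r(r-1) + (-16/3) r + (28/3) = 0 -> roots r_1 = 4, r_2 = 7/3.
Take r = r_1 = 4. Let y(x) = x^r sum_{n>=0} a_n x^n with a_0 = 1.
Substitute y = x^r sum a_n x^n and match x^{r+n}. The recurrence is
  D(n) a_n + 4 a_{n-1} - 1 a_{n-2} = 0,  where D(n) = (r+n)(r+n-1) + (-16/3)(r+n) + (28/3).
  a_n = [-4 a_{n-1} + 1 a_{n-2}] / D(n).
Since the indicial polynomial factors as (r - r_1)(r - r_2), D(n) = (r_1 + n - r_1)(r_1 + n - r_2) = n(n + 5/3).
Evaluating step by step (a_0 = 1):
  n = 1: D(1) = 1(1 + 5/3) = 8/3; numerator = -4(1) = -4; a_1 = (-4)/(8/3) = -3/2
  n = 2: D(2) = 2(2 + 5/3) = 22/3; numerator = -4(-3/2) + 1(1) = 7; a_2 = (7)/(22/3) = 21/22
  n = 3: D(3) = 3(3 + 5/3) = 14; numerator = -4(21/22) + 1(-3/2) = -117/22; a_3 = (-117/22)/(14) = -117/308
  n = 4: D(4) = 4(4 + 5/3) = 68/3; numerator = -4(-117/308) + 1(21/22) = 381/154; a_4 = (381/154)/(68/3) = 1143/10472

r = 4; a_0 = 1; a_1 = -3/2; a_2 = 21/22; a_3 = -117/308; a_4 = 1143/10472


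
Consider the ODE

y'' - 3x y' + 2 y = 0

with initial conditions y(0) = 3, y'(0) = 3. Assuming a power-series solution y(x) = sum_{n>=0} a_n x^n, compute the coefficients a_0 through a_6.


Ansatz: y(x) = sum_{n>=0} a_n x^n, so y'(x) = sum_{n>=1} n a_n x^(n-1) and y''(x) = sum_{n>=2} n(n-1) a_n x^(n-2).
Substitute into P(x) y'' + Q(x) y' + R(x) y = 0 with P(x) = 1, Q(x) = -3x, R(x) = 2, and match powers of x.
Initial conditions: a_0 = 3, a_1 = 3.
Setting the coefficient of each power of x to zero and solving order by order (substituting the coefficients already found):
  x^0: 2 a_2 + 2 a_0 = 0  ->  2 a_2 = -2 a_0 = -6  ->  a_2 = -3
  x^1: 6 a_3 - a_1 = 0  ->  6 a_3 = a_1 = 3  ->  a_3 = 1/2
  x^2: 12 a_4 - 4 a_2 = 0  ->  12 a_4 = 4 a_2 = -12  ->  a_4 = -1
  x^3: 20 a_5 - 7 a_3 = 0  ->  20 a_5 = 7 a_3 = 7/2  ->  a_5 = 7/40
  x^4: 30 a_6 - 10 a_4 = 0  ->  30 a_6 = 10 a_4 = -10  ->  a_6 = -1/3
Truncated series: y(x) = 3 + 3 x - 3 x^2 + (1/2) x^3 - x^4 + (7/40) x^5 - (1/3) x^6 + O(x^7).

a_0 = 3; a_1 = 3; a_2 = -3; a_3 = 1/2; a_4 = -1; a_5 = 7/40; a_6 = -1/3


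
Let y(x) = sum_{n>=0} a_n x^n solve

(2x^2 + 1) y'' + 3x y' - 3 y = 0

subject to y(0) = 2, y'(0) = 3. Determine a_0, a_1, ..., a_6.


Ansatz: y(x) = sum_{n>=0} a_n x^n, so y'(x) = sum_{n>=1} n a_n x^(n-1) and y''(x) = sum_{n>=2} n(n-1) a_n x^(n-2).
Substitute into P(x) y'' + Q(x) y' + R(x) y = 0 with P(x) = 2x^2 + 1, Q(x) = 3x, R(x) = -3, and match powers of x.
Initial conditions: a_0 = 2, a_1 = 3.
Setting the coefficient of each power of x to zero and solving order by order (substituting the coefficients already found):
  x^0: 2 a_2 - 3 a_0 = 0  ->  2 a_2 = 3 a_0 = 6  ->  a_2 = 3
  x^1: 6 a_3 = 0  ->  a_3 = 0
  x^2: 12 a_4 + 7 a_2 = 0  ->  12 a_4 = -7 a_2 = -21  ->  a_4 = -7/4
  x^3: 20 a_5 + 18 a_3 = 0  ->  20 a_5 = -18 a_3 = 0  ->  a_5 = 0
  x^4: 30 a_6 + 33 a_4 = 0  ->  30 a_6 = -33 a_4 = 231/4  ->  a_6 = 77/40
Truncated series: y(x) = 2 + 3 x + 3 x^2 - (7/4) x^4 + (77/40) x^6 + O(x^7).

a_0 = 2; a_1 = 3; a_2 = 3; a_3 = 0; a_4 = -7/4; a_5 = 0; a_6 = 77/40


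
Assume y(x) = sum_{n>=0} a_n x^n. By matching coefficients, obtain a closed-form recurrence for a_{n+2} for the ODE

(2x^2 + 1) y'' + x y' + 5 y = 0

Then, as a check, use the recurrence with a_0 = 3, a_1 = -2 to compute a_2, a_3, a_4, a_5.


Substitute y = sum_n a_n x^n.
(1 + 2 x^2) y'' contributes (n+2)(n+1) a_{n+2} + 2 n(n-1) a_n at x^n.
x y'(x) contributes n a_n at x^n.
5 y(x) contributes 5 a_n at x^n.
Matching x^n: (n+2)(n+1) a_{n+2} + (2 n(n-1) + n + 5) a_n = 0.
Thus a_{n+2} = (-2 n(n-1) - n - 5) / ((n+1)(n+2)) * a_n.

Check with a_0 = 3, a_1 = -2 (apply the recurrence for n = 0, 1, 2, 3): a_0 = 3, a_1 = -2, a_2 = -15/2, a_3 = 2, a_4 = 55/8, a_5 = -2.

a_(n+2) = (-2 n(n-1) - n - 5) / ((n+1)(n+2)) * a_n; check: a_0 = 3, a_1 = -2, a_2 = -15/2, a_3 = 2, a_4 = 55/8, a_5 = -2


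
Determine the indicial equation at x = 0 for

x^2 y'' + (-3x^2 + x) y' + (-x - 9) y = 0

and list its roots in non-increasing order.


Divide by x^2 to reach normal form y'' + P_1(x) y' + P_2(x) y = 0 with P_1(x) = -3 + 1/x and P_2(x) = -1/x - 9/x^2.
x = 0 is a singular point because the y'-coefficient -3 + 1/x has a pole at x = 0 and the y-coefficient -1/x - 9/x^2 has a pole at x = 0.
It is a regular singular point because x P_1(x) = p(x) = 1 - 3x and x^2 P_2(x) = q(x) = -x - 9 are polynomials, hence analytic at x = 0.
p(0) = 1,  q(0) = -9.
Indicial equation: r(r-1) + p(0) r + q(0) = 0, i.e. r^2 + (p(0) - 1) r + q(0) = 0, i.e. r^2 - 9 = 0.
Discriminant: (0)^2 - 4(-9) = 36, so r = (0 ± 6)/2.
Solving: r_1 = 3, r_2 = -3.

indicial: r^2 - 9 = 0; roots r_1 = 3, r_2 = -3


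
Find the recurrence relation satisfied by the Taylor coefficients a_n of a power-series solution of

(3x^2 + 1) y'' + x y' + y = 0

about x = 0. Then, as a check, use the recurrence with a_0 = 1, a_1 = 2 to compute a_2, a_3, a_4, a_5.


Substitute y = sum_n a_n x^n.
(1 + 3 x^2) y'' contributes (n+2)(n+1) a_{n+2} + 3 n(n-1) a_n at x^n.
x y'(x) contributes n a_n at x^n.
y(x) contributes 1 a_n at x^n.
Matching x^n: (n+2)(n+1) a_{n+2} + (3 n(n-1) + n + 1) a_n = 0.
Thus a_{n+2} = (-3 n(n-1) - n - 1) / ((n+1)(n+2)) * a_n.

Check with a_0 = 1, a_1 = 2 (apply the recurrence for n = 0, 1, 2, 3): a_0 = 1, a_1 = 2, a_2 = -1/2, a_3 = -2/3, a_4 = 3/8, a_5 = 11/15.

a_(n+2) = (-3 n(n-1) - n - 1) / ((n+1)(n+2)) * a_n; check: a_0 = 1, a_1 = 2, a_2 = -1/2, a_3 = -2/3, a_4 = 3/8, a_5 = 11/15


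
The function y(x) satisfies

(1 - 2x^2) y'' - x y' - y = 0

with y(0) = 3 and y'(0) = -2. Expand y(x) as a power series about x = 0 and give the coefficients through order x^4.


Ansatz: y(x) = sum_{n>=0} a_n x^n, so y'(x) = sum_{n>=1} n a_n x^(n-1) and y''(x) = sum_{n>=2} n(n-1) a_n x^(n-2).
Substitute into P(x) y'' + Q(x) y' + R(x) y = 0 with P(x) = 1 - 2x^2, Q(x) = -x, R(x) = -1, and match powers of x.
Initial conditions: a_0 = 3, a_1 = -2.
Setting the coefficient of each power of x to zero and solving order by order (substituting the coefficients already found):
  x^0: 2 a_2 - a_0 = 0  ->  2 a_2 = a_0 = 3  ->  a_2 = 3/2
  x^1: 6 a_3 - 2 a_1 = 0  ->  6 a_3 = 2 a_1 = -4  ->  a_3 = -2/3
  x^2: 12 a_4 - 7 a_2 = 0  ->  12 a_4 = 7 a_2 = 21/2  ->  a_4 = 7/8
Truncated series: y(x) = 3 - 2 x + (3/2) x^2 - (2/3) x^3 + (7/8) x^4 + O(x^5).

a_0 = 3; a_1 = -2; a_2 = 3/2; a_3 = -2/3; a_4 = 7/8


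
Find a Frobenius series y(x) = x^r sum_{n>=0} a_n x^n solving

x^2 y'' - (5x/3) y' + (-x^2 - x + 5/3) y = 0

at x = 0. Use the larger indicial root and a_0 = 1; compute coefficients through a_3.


Write in Frobenius form y'' + (p(x)/x) y' + (q(x)/x^2) y = 0:
  p(x) = -5/3,  q(x) = -x^2 - x + 5/3.
Indicial equation: r(r-1) + (-5/3) r + (5/3) = 0 -> roots r_1 = 5/3, r_2 = 1.
Take r = r_1 = 5/3. Let y(x) = x^r sum_{n>=0} a_n x^n with a_0 = 1.
Substitute y = x^r sum a_n x^n and match x^{r+n}. The recurrence is
  D(n) a_n - 1 a_{n-1} - 1 a_{n-2} = 0,  where D(n) = (r+n)(r+n-1) + (-5/3)(r+n) + (5/3).
  a_n = [1 a_{n-1} + 1 a_{n-2}] / D(n).
Since the indicial polynomial factors as (r - r_1)(r - r_2), D(n) = (r_1 + n - r_1)(r_1 + n - r_2) = n(n + 2/3).
Evaluating step by step (a_0 = 1):
  n = 1: D(1) = 1(1 + 2/3) = 5/3; numerator = 1(1) = 1; a_1 = (1)/(5/3) = 3/5
  n = 2: D(2) = 2(2 + 2/3) = 16/3; numerator = 1(3/5) + 1(1) = 8/5; a_2 = (8/5)/(16/3) = 3/10
  n = 3: D(3) = 3(3 + 2/3) = 11; numerator = 1(3/10) + 1(3/5) = 9/10; a_3 = (9/10)/(11) = 9/110

r = 5/3; a_0 = 1; a_1 = 3/5; a_2 = 3/10; a_3 = 9/110


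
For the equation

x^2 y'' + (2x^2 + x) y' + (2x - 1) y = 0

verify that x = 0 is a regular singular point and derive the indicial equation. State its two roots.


Divide by x^2 to reach normal form y'' + P_1(x) y' + P_2(x) y = 0 with P_1(x) = 2 + 1/x and P_2(x) = 2/x - 1/x^2.
x = 0 is a singular point because the y'-coefficient 2 + 1/x has a pole at x = 0 and the y-coefficient 2/x - 1/x^2 has a pole at x = 0.
It is a regular singular point because x P_1(x) = p(x) = 2x + 1 and x^2 P_2(x) = q(x) = 2x - 1 are polynomials, hence analytic at x = 0.
p(0) = 1,  q(0) = -1.
Indicial equation: r(r-1) + p(0) r + q(0) = 0, i.e. r^2 + (p(0) - 1) r + q(0) = 0, i.e. r^2 - 1 = 0.
Discriminant: (0)^2 - 4(-1) = 4, so r = (0 ± 2)/2.
Solving: r_1 = 1, r_2 = -1.

indicial: r^2 - 1 = 0; roots r_1 = 1, r_2 = -1


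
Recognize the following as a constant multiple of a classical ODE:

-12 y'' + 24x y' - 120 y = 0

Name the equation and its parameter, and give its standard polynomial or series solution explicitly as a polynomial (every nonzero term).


All three coefficients share the factor -12; dividing through by -12 gives  y'' - 2x y' + 10 y = 0.
This matches the Hermite equation y'' - 2x y' + 2n y = 0 with 2n = 10, so n = 5; the polynomial solution is H_5(x).
With y = sum_k a_k x^k, matching x^k gives (k+2)(k+1) a_{k+2} = 2(k - n) a_k = 2(k - 5) a_k. The right side vanishes at k = 5, so the series with the parity of 5 terminates at degree 5.
Standard normalization: leading coefficient of H_n is 2^n, so a_5 = 2^5 = 32. Work downward with a_k = (k+1)(k+2) a_{k+2} / (2(k - n)):
  a_3 = (4)(5)(32) / (2(3 - 5)) = 640/(-4) = -160
  a_1 = (2)(3)(-160) / (2(1 - 5)) = -960/(-8) = 120
Hence H_5(x) = 32 x^5 - 160 x^3 + 120 x.

H_5(x); series = 32 x^5 - 160 x^3 + 120 x


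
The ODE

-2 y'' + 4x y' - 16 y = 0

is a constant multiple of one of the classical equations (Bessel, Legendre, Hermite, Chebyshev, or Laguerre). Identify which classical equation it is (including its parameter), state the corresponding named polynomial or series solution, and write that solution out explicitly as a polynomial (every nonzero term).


All three coefficients share the factor -2; dividing through by -2 gives  y'' - 2x y' + 8 y = 0.
This matches the Hermite equation y'' - 2x y' + 2n y = 0 with 2n = 8, so n = 4; the polynomial solution is H_4(x).
With y = sum_k a_k x^k, matching x^k gives (k+2)(k+1) a_{k+2} = 2(k - n) a_k = 2(k - 4) a_k. The right side vanishes at k = 4, so the series with the parity of 4 terminates at degree 4.
Standard normalization: leading coefficient of H_n is 2^n, so a_4 = 2^4 = 16. Work downward with a_k = (k+1)(k+2) a_{k+2} / (2(k - n)):
  a_2 = (3)(4)(16) / (2(2 - 4)) = 192/(-4) = -48
  a_0 = (1)(2)(-48) / (2(0 - 4)) = -96/(-8) = 12
Hence H_4(x) = 16 x^4 - 48 x^2 + 12.

H_4(x); series = 16 x^4 - 48 x^2 + 12


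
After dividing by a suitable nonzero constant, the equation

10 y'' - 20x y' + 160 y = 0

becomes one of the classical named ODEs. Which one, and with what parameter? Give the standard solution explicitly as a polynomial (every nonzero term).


All three coefficients share the factor 10; dividing through by 10 gives  y'' - 2x y' + 16 y = 0.
This matches the Hermite equation y'' - 2x y' + 2n y = 0 with 2n = 16, so n = 8; the polynomial solution is H_8(x).
With y = sum_k a_k x^k, matching x^k gives (k+2)(k+1) a_{k+2} = 2(k - n) a_k = 2(k - 8) a_k. The right side vanishes at k = 8, so the series with the parity of 8 terminates at degree 8.
Standard normalization: leading coefficient of H_n is 2^n, so a_8 = 2^8 = 256. Work downward with a_k = (k+1)(k+2) a_{k+2} / (2(k - n)):
  a_6 = (7)(8)(256) / (2(6 - 8)) = 14336/(-4) = -3584
  a_4 = (5)(6)(-3584) / (2(4 - 8)) = -107520/(-8) = 13440
  a_2 = (3)(4)(13440) / (2(2 - 8)) = 161280/(-12) = -13440
  a_0 = (1)(2)(-13440) / (2(0 - 8)) = -26880/(-16) = 1680
Hence H_8(x) = 256 x^8 - 3584 x^6 + 13440 x^4 - 13440 x^2 + 1680.

H_8(x); series = 256 x^8 - 3584 x^6 + 13440 x^4 - 13440 x^2 + 1680


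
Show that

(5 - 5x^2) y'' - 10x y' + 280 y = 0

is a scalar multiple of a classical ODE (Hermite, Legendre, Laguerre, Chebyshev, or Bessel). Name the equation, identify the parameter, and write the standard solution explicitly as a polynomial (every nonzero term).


All three coefficients share the factor 5; dividing through by 5 gives  (1 - x^2) y'' - 2x y' + 56 y = 0.
This matches the Legendre equation (1 - x^2) y'' - 2x y' + n(n+1) y = 0 (note the -2x y' term) with n(n+1) = 56, so n = 7; the polynomial solution is P_7(x).
With y = sum_k a_k x^k, matching x^k gives (k+2)(k+1) a_{k+2} = [k(k+1) - n(n+1)] a_k = (k - 7)(k + 8) a_k. The right side vanishes at k = 7, so the series with the parity of 7 terminates at degree 7.
Standard normalization (P_n(1) = 1): leading coefficient (2n)!/(2^n (n!)^2) = 87178291200/(128*25401600) = 429/16, so a_7 = 429/16. Work downward with a_k = (k+1)(k+2) a_{k+2} / ((k - 7)(k + 8)):
  a_5 = (6)(7)(429/16) / ((5 - 7)(5 + 8)) = (9009/8)/(-26) = -693/16
  a_3 = (4)(5)(-693/16) / ((3 - 7)(3 + 8)) = (-3465/4)/(-44) = 315/16
  a_1 = (2)(3)(315/16) / ((1 - 7)(1 + 8)) = (945/8)/(-54) = -35/16
Hence P_7(x) = 429 x^7/16 - 693 x^5/16 + 315 x^3/16 - 35 x/16.

P_7(x); series = 429 x^7/16 - 693 x^5/16 + 315 x^3/16 - 35 x/16


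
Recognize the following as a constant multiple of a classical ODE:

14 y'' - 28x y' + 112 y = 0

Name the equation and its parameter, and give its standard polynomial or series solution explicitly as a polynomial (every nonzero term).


All three coefficients share the factor 14; dividing through by 14 gives  y'' - 2x y' + 8 y = 0.
This matches the Hermite equation y'' - 2x y' + 2n y = 0 with 2n = 8, so n = 4; the polynomial solution is H_4(x).
With y = sum_k a_k x^k, matching x^k gives (k+2)(k+1) a_{k+2} = 2(k - n) a_k = 2(k - 4) a_k. The right side vanishes at k = 4, so the series with the parity of 4 terminates at degree 4.
Standard normalization: leading coefficient of H_n is 2^n, so a_4 = 2^4 = 16. Work downward with a_k = (k+1)(k+2) a_{k+2} / (2(k - n)):
  a_2 = (3)(4)(16) / (2(2 - 4)) = 192/(-4) = -48
  a_0 = (1)(2)(-48) / (2(0 - 4)) = -96/(-8) = 12
Hence H_4(x) = 16 x^4 - 48 x^2 + 12.

H_4(x); series = 16 x^4 - 48 x^2 + 12


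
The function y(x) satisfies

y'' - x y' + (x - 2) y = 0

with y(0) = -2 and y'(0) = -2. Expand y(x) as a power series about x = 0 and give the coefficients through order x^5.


Ansatz: y(x) = sum_{n>=0} a_n x^n, so y'(x) = sum_{n>=1} n a_n x^(n-1) and y''(x) = sum_{n>=2} n(n-1) a_n x^(n-2).
Substitute into P(x) y'' + Q(x) y' + R(x) y = 0 with P(x) = 1, Q(x) = -x, R(x) = x - 2, and match powers of x.
Initial conditions: a_0 = -2, a_1 = -2.
Setting the coefficient of each power of x to zero and solving order by order (substituting the coefficients already found):
  x^0: 2 a_2 - 2 a_0 = 0  ->  2 a_2 = 2 a_0 = -4  ->  a_2 = -2
  x^1: 6 a_3 - 3 a_1 + a_0 = 0  ->  6 a_3 = 3 a_1 - a_0 = -4  ->  a_3 = -2/3
  x^2: 12 a_4 - 4 a_2 + a_1 = 0  ->  12 a_4 = 4 a_2 - a_1 = -6  ->  a_4 = -1/2
  x^3: 20 a_5 - 5 a_3 + a_2 = 0  ->  20 a_5 = 5 a_3 - a_2 = -4/3  ->  a_5 = -1/15
Truncated series: y(x) = -2 - 2 x - 2 x^2 - (2/3) x^3 - (1/2) x^4 - (1/15) x^5 + O(x^6).

a_0 = -2; a_1 = -2; a_2 = -2; a_3 = -2/3; a_4 = -1/2; a_5 = -1/15


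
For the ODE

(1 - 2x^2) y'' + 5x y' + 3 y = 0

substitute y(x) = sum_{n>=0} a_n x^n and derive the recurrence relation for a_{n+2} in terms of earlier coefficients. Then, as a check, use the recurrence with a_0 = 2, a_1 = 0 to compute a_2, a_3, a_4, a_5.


Substitute y = sum_n a_n x^n.
(1 - 2 x^2) y'' contributes (n+2)(n+1) a_{n+2} - 2 n(n-1) a_n at x^n.
5 x y'(x) contributes 5 n a_n at x^n.
3 y(x) contributes 3 a_n at x^n.
Matching x^n: (n+2)(n+1) a_{n+2} + (-2 n(n-1) + 5 n + 3) a_n = 0.
Thus a_{n+2} = (2 n(n-1) - 5 n - 3) / ((n+1)(n+2)) * a_n.

Check with a_0 = 2, a_1 = 0 (apply the recurrence for n = 0, 1, 2, 3): a_0 = 2, a_1 = 0, a_2 = -3, a_3 = 0, a_4 = 9/4, a_5 = 0.

a_(n+2) = (2 n(n-1) - 5 n - 3) / ((n+1)(n+2)) * a_n; check: a_0 = 2, a_1 = 0, a_2 = -3, a_3 = 0, a_4 = 9/4, a_5 = 0


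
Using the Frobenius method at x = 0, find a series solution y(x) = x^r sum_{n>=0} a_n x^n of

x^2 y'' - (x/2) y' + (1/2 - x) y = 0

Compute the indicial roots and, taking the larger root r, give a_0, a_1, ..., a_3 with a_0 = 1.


Write in Frobenius form y'' + (p(x)/x) y' + (q(x)/x^2) y = 0:
  p(x) = -1/2,  q(x) = 1/2 - x.
Indicial equation: r(r-1) + (-1/2) r + (1/2) = 0 -> roots r_1 = 1, r_2 = 1/2.
Take r = r_1 = 1. Let y(x) = x^r sum_{n>=0} a_n x^n with a_0 = 1.
Substitute y = x^r sum a_n x^n and match x^{r+n}. The recurrence is
  D(n) a_n - 1 a_{n-1} = 0,  where D(n) = (r+n)(r+n-1) + (-1/2)(r+n) + (1/2).
  a_n = 1 / D(n) * a_{n-1}.
Since the indicial polynomial factors as (r - r_1)(r - r_2), D(n) = (r_1 + n - r_1)(r_1 + n - r_2) = n(n + 1/2).
Evaluating step by step (a_0 = 1):
  n = 1: D(1) = 1(1 + 1/2) = 3/2; numerator = 1(1) = 1; a_1 = (1)/(3/2) = 2/3
  n = 2: D(2) = 2(2 + 1/2) = 5; numerator = 1(2/3) = 2/3; a_2 = (2/3)/(5) = 2/15
  n = 3: D(3) = 3(3 + 1/2) = 21/2; numerator = 1(2/15) = 2/15; a_3 = (2/15)/(21/2) = 4/315

r = 1; a_0 = 1; a_1 = 2/3; a_2 = 2/15; a_3 = 4/315


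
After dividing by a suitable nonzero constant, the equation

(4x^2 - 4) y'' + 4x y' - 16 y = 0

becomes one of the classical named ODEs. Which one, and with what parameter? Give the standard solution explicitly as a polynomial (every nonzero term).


All three coefficients share the factor -4; dividing through by -4 gives  (1 - x^2) y'' - x y' + 4 y = 0.
This matches the Chebyshev equation (1 - x^2) y'' - x y' + n^2 y = 0 (note the -x y' term, not -2x y') with n^2 = 4, so n = 2; the polynomial solution is T_2(x).
With y = sum_k a_k x^k, matching x^k gives (k+2)(k+1) a_{k+2} = (k^2 - n^2) a_k = (k - 2)(k + 2) a_k. The right side vanishes at k = 2, so the series with the parity of 2 terminates at degree 2.
Standard normalization: leading coefficient of T_n is 2^(n-1), so a_2 = 2^1 = 2. Work downward with a_k = (k+1)(k+2) a_{k+2} / ((k - 2)(k + 2)):
  a_0 = (1)(2)(2) / ((0 - 2)(0 + 2)) = 4/(-4) = -1
Hence T_2(x) = 2 x^2 - 1.

T_2(x); series = 2 x^2 - 1


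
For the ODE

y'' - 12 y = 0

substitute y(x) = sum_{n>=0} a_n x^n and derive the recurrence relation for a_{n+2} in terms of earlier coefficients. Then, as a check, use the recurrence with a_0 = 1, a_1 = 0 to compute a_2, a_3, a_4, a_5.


Substitute y = sum_n a_n x^n into y'' + (const) y = 0.
y''(x) = sum_{n>=0} (n+2)(n+1) a_{n+2} x^n.
The ODE becomes sum_n [(n+2)(n+1) a_{n+2} - 12 a_n] x^n = 0.
Setting each coefficient to zero gives the recurrence:
  (n+2)(n+1) a_{n+2} - 12 a_n = 0,
  a_{n+2} = 12 / ((n+1)(n+2)) a_n.

Check with a_0 = 1, a_1 = 0 (apply the recurrence for n = 0, 1, 2, 3): a_0 = 1, a_1 = 0, a_2 = 6, a_3 = 0, a_4 = 6, a_5 = 0.

a_{n+2} = 12/((n+1)(n+2)) * a_n; check: a_0 = 1, a_1 = 0, a_2 = 6, a_3 = 0, a_4 = 6, a_5 = 0


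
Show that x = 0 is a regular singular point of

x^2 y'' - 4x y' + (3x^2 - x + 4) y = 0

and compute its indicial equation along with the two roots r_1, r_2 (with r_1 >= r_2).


Divide by x^2 to reach normal form y'' + P_1(x) y' + P_2(x) y = 0 with P_1(x) = -4/x and P_2(x) = 3 - 1/x + 4/x^2.
x = 0 is a singular point because the y'-coefficient -4/x has a pole at x = 0 and the y-coefficient 3 - 1/x + 4/x^2 has a pole at x = 0.
It is a regular singular point because x P_1(x) = p(x) = -4 and x^2 P_2(x) = q(x) = 3x^2 - x + 4 are polynomials, hence analytic at x = 0.
p(0) = -4,  q(0) = 4.
Indicial equation: r(r-1) + p(0) r + q(0) = 0, i.e. r^2 + (p(0) - 1) r + q(0) = 0, i.e. r^2 - 5 r + 4 = 0.
Discriminant: (-5)^2 - 4(4) = 9, so r = (5 ± 3)/2.
Solving: r_1 = 4, r_2 = 1.

indicial: r^2 - 5 r + 4 = 0; roots r_1 = 4, r_2 = 1


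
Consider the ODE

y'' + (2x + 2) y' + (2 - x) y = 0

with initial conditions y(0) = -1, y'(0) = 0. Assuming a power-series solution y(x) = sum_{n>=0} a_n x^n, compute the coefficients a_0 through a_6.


Ansatz: y(x) = sum_{n>=0} a_n x^n, so y'(x) = sum_{n>=1} n a_n x^(n-1) and y''(x) = sum_{n>=2} n(n-1) a_n x^(n-2).
Substitute into P(x) y'' + Q(x) y' + R(x) y = 0 with P(x) = 1, Q(x) = 2x + 2, R(x) = 2 - x, and match powers of x.
Initial conditions: a_0 = -1, a_1 = 0.
Setting the coefficient of each power of x to zero and solving order by order (substituting the coefficients already found):
  x^0: 2 a_2 + 2 a_1 + 2 a_0 = 0  ->  2 a_2 = -2 a_1 - 2 a_0 = 2  ->  a_2 = 1
  x^1: 6 a_3 + 4 a_2 + 4 a_1 - a_0 = 0  ->  6 a_3 = -4 a_2 - 4 a_1 + a_0 = -5  ->  a_3 = -5/6
  x^2: 12 a_4 + 6 a_3 + 6 a_2 - a_1 = 0  ->  12 a_4 = -6 a_3 - 6 a_2 + a_1 = -1  ->  a_4 = -1/12
  x^3: 20 a_5 + 8 a_4 + 8 a_3 - a_2 = 0  ->  20 a_5 = -8 a_4 - 8 a_3 + a_2 = 25/3  ->  a_5 = 5/12
  x^4: 30 a_6 + 10 a_5 + 10 a_4 - a_3 = 0  ->  30 a_6 = -10 a_5 - 10 a_4 + a_3 = -25/6  ->  a_6 = -5/36
Truncated series: y(x) = -1 + x^2 - (5/6) x^3 - (1/12) x^4 + (5/12) x^5 - (5/36) x^6 + O(x^7).

a_0 = -1; a_1 = 0; a_2 = 1; a_3 = -5/6; a_4 = -1/12; a_5 = 5/12; a_6 = -5/36


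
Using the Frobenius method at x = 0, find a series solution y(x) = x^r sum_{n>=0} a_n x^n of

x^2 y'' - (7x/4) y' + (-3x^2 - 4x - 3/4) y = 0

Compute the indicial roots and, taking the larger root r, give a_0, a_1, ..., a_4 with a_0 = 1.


Write in Frobenius form y'' + (p(x)/x) y' + (q(x)/x^2) y = 0:
  p(x) = -7/4,  q(x) = -3x^2 - 4x - 3/4.
Indicial equation: r(r-1) + (-7/4) r + (-3/4) = 0 -> roots r_1 = 3, r_2 = -1/4.
Take r = r_1 = 3. Let y(x) = x^r sum_{n>=0} a_n x^n with a_0 = 1.
Substitute y = x^r sum a_n x^n and match x^{r+n}. The recurrence is
  D(n) a_n - 4 a_{n-1} - 3 a_{n-2} = 0,  where D(n) = (r+n)(r+n-1) + (-7/4)(r+n) + (-3/4).
  a_n = [4 a_{n-1} + 3 a_{n-2}] / D(n).
Since the indicial polynomial factors as (r - r_1)(r - r_2), D(n) = (r_1 + n - r_1)(r_1 + n - r_2) = n(n + 13/4).
Evaluating step by step (a_0 = 1):
  n = 1: D(1) = 1(1 + 13/4) = 17/4; numerator = 4(1) = 4; a_1 = (4)/(17/4) = 16/17
  n = 2: D(2) = 2(2 + 13/4) = 21/2; numerator = 4(16/17) + 3(1) = 115/17; a_2 = (115/17)/(21/2) = 230/357
  n = 3: D(3) = 3(3 + 13/4) = 75/4; numerator = 4(230/357) + 3(16/17) = 1928/357; a_3 = (1928/357)/(75/4) = 7712/26775
  n = 4: D(4) = 4(4 + 13/4) = 29; numerator = 4(7712/26775) + 3(230/357) = 82598/26775; a_4 = (82598/26775)/(29) = 82598/776475

r = 3; a_0 = 1; a_1 = 16/17; a_2 = 230/357; a_3 = 7712/26775; a_4 = 82598/776475


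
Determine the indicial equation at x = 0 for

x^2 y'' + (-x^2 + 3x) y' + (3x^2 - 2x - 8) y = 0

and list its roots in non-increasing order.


Divide by x^2 to reach normal form y'' + P_1(x) y' + P_2(x) y = 0 with P_1(x) = -1 + 3/x and P_2(x) = 3 - 2/x - 8/x^2.
x = 0 is a singular point because the y'-coefficient -1 + 3/x has a pole at x = 0 and the y-coefficient 3 - 2/x - 8/x^2 has a pole at x = 0.
It is a regular singular point because x P_1(x) = p(x) = 3 - x and x^2 P_2(x) = q(x) = 3x^2 - 2x - 8 are polynomials, hence analytic at x = 0.
p(0) = 3,  q(0) = -8.
Indicial equation: r(r-1) + p(0) r + q(0) = 0, i.e. r^2 + (p(0) - 1) r + q(0) = 0, i.e. r^2 + 2 r - 8 = 0.
Discriminant: (2)^2 - 4(-8) = 36, so r = (-2 ± 6)/2.
Solving: r_1 = 2, r_2 = -4.

indicial: r^2 + 2 r - 8 = 0; roots r_1 = 2, r_2 = -4


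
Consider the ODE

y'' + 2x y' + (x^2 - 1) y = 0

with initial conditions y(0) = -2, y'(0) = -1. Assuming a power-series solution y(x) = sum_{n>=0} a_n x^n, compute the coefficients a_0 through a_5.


Ansatz: y(x) = sum_{n>=0} a_n x^n, so y'(x) = sum_{n>=1} n a_n x^(n-1) and y''(x) = sum_{n>=2} n(n-1) a_n x^(n-2).
Substitute into P(x) y'' + Q(x) y' + R(x) y = 0 with P(x) = 1, Q(x) = 2x, R(x) = x^2 - 1, and match powers of x.
Initial conditions: a_0 = -2, a_1 = -1.
Setting the coefficient of each power of x to zero and solving order by order (substituting the coefficients already found):
  x^0: 2 a_2 - a_0 = 0  ->  2 a_2 = a_0 = -2  ->  a_2 = -1
  x^1: 6 a_3 + a_1 = 0  ->  6 a_3 = -a_1 = 1  ->  a_3 = 1/6
  x^2: 12 a_4 + 3 a_2 + a_0 = 0  ->  12 a_4 = -3 a_2 - a_0 = 5  ->  a_4 = 5/12
  x^3: 20 a_5 + 5 a_3 + a_1 = 0  ->  20 a_5 = -5 a_3 - a_1 = 1/6  ->  a_5 = 1/120
Truncated series: y(x) = -2 - x - x^2 + (1/6) x^3 + (5/12) x^4 + (1/120) x^5 + O(x^6).

a_0 = -2; a_1 = -1; a_2 = -1; a_3 = 1/6; a_4 = 5/12; a_5 = 1/120


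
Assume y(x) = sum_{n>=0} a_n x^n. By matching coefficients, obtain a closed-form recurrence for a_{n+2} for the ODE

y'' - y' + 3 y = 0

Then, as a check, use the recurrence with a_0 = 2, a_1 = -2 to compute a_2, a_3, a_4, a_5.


Substitute y = sum_n a_n x^n.
y''(x) has coefficient (n+2)(n+1) a_{n+2} at x^n;
-y'(x) has coefficient -(n+1) a_{n+1} at x^n;
3 y(x) has coefficient 3 a_n at x^n.
Matching x^n: (n+2)(n+1) a_{n+2} - (n+1) a_{n+1} + 3 a_n = 0.
Thus a_{n+2} = [(n+1) a_{n+1} - 3 a_n] / ((n+1)(n+2)).

Check with a_0 = 2, a_1 = -2 (apply the recurrence for n = 0, 1, 2, 3): a_0 = 2, a_1 = -2, a_2 = -4, a_3 = -1/3, a_4 = 11/12, a_5 = 7/30.

a_(n+2) = [(n+1) a_(n+1) - 3 a_n] / ((n+1)(n+2)); check: a_0 = 2, a_1 = -2, a_2 = -4, a_3 = -1/3, a_4 = 11/12, a_5 = 7/30


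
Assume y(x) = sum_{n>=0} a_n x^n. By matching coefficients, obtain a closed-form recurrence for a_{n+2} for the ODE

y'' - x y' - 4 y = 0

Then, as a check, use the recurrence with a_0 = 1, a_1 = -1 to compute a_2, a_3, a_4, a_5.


Substitute y = sum_n a_n x^n.
y''(x) has coefficient (n+2)(n+1) a_{n+2} at x^n;
-x y'(x) has coefficient -n a_n at x^n (shift);
-4 y(x) has coefficient -4 a_n at x^n.
Matching x^n: (n+2)(n+1) a_{n+2} + (-n - 4) a_n = 0.
Thus a_{n+2} = (n + 4) / ((n+1)(n+2)) * a_n.

Check with a_0 = 1, a_1 = -1 (apply the recurrence for n = 0, 1, 2, 3): a_0 = 1, a_1 = -1, a_2 = 2, a_3 = -5/6, a_4 = 1, a_5 = -7/24.

a_(n+2) = (n + 4) / ((n+1)(n+2)) * a_n; check: a_0 = 1, a_1 = -1, a_2 = 2, a_3 = -5/6, a_4 = 1, a_5 = -7/24


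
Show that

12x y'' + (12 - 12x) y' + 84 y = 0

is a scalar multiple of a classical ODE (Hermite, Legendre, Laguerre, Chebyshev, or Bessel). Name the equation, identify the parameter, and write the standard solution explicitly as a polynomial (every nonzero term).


All three coefficients share the factor 12; dividing through by 12 gives  x y'' + (1 - x) y' + 7 y = 0.
This matches the Laguerre equation x y'' + (1 - x) y' + n y = 0 with n = 7; the polynomial solution is L_7(x).
With y = sum_k a_k x^k, matching x^k gives (k+1)k a_{k+1} + (k+1) a_{k+1} - k a_k + n a_k = 0, i.e. (k+1)^2 a_{k+1} = (k - n) a_k = (k - 7) a_k. The right side vanishes at k = 7, so the series terminates at degree 7.
Standard normalization L_n(0) = 1 gives a_0 = 1. Work upward with a_{k+1} = (k - 7) a_k / (k+1)^2:
  a_1 = (0 - 7)(1) / 1^2 = -7/1 = -7
  a_2 = (1 - 7)(-7) / 2^2 = 42/4 = 21/2
  a_3 = (2 - 7)(21/2) / 3^2 = (-105/2)/9 = -35/6
  a_4 = (3 - 7)(-35/6) / 4^2 = (70/3)/16 = 35/24
  a_5 = (4 - 7)(35/24) / 5^2 = (-35/8)/25 = -7/40
  a_6 = (5 - 7)(-7/40) / 6^2 = (7/20)/36 = 7/720
  a_7 = (6 - 7)(7/720) / 7^2 = (-7/720)/49 = -1/5040
Hence L_7(x) = -x^7/5040 + 7 x^6/720 - 7 x^5/40 + 35 x^4/24 - 35 x^3/6 + 21 x^2/2 - 7 x + 1.

L_7(x); series = -x^7/5040 + 7 x^6/720 - 7 x^5/40 + 35 x^4/24 - 35 x^3/6 + 21 x^2/2 - 7 x + 1


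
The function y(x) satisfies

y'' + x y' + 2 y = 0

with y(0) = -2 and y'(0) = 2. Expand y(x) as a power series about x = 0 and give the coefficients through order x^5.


Ansatz: y(x) = sum_{n>=0} a_n x^n, so y'(x) = sum_{n>=1} n a_n x^(n-1) and y''(x) = sum_{n>=2} n(n-1) a_n x^(n-2).
Substitute into P(x) y'' + Q(x) y' + R(x) y = 0 with P(x) = 1, Q(x) = x, R(x) = 2, and match powers of x.
Initial conditions: a_0 = -2, a_1 = 2.
Setting the coefficient of each power of x to zero and solving order by order (substituting the coefficients already found):
  x^0: 2 a_2 + 2 a_0 = 0  ->  2 a_2 = -2 a_0 = 4  ->  a_2 = 2
  x^1: 6 a_3 + 3 a_1 = 0  ->  6 a_3 = -3 a_1 = -6  ->  a_3 = -1
  x^2: 12 a_4 + 4 a_2 = 0  ->  12 a_4 = -4 a_2 = -8  ->  a_4 = -2/3
  x^3: 20 a_5 + 5 a_3 = 0  ->  20 a_5 = -5 a_3 = 5  ->  a_5 = 1/4
Truncated series: y(x) = -2 + 2 x + 2 x^2 - x^3 - (2/3) x^4 + (1/4) x^5 + O(x^6).

a_0 = -2; a_1 = 2; a_2 = 2; a_3 = -1; a_4 = -2/3; a_5 = 1/4


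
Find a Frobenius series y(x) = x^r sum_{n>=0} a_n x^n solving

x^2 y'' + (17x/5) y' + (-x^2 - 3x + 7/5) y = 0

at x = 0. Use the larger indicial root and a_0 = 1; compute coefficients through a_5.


Write in Frobenius form y'' + (p(x)/x) y' + (q(x)/x^2) y = 0:
  p(x) = 17/5,  q(x) = -x^2 - 3x + 7/5.
Indicial equation: r(r-1) + (17/5) r + (7/5) = 0 -> roots r_1 = -1, r_2 = -7/5.
Take r = r_1 = -1. Let y(x) = x^r sum_{n>=0} a_n x^n with a_0 = 1.
Substitute y = x^r sum a_n x^n and match x^{r+n}. The recurrence is
  D(n) a_n - 3 a_{n-1} - 1 a_{n-2} = 0,  where D(n) = (r+n)(r+n-1) + (17/5)(r+n) + (7/5).
  a_n = [3 a_{n-1} + 1 a_{n-2}] / D(n).
Since the indicial polynomial factors as (r - r_1)(r - r_2), D(n) = (r_1 + n - r_1)(r_1 + n - r_2) = n(n + 2/5).
Evaluating step by step (a_0 = 1):
  n = 1: D(1) = 1(1 + 2/5) = 7/5; numerator = 3(1) = 3; a_1 = (3)/(7/5) = 15/7
  n = 2: D(2) = 2(2 + 2/5) = 24/5; numerator = 3(15/7) + 1(1) = 52/7; a_2 = (52/7)/(24/5) = 65/42
  n = 3: D(3) = 3(3 + 2/5) = 51/5; numerator = 3(65/42) + 1(15/7) = 95/14; a_3 = (95/14)/(51/5) = 475/714
  n = 4: D(4) = 4(4 + 2/5) = 88/5; numerator = 3(475/714) + 1(65/42) = 1265/357; a_4 = (1265/357)/(88/5) = 575/2856
  n = 5: D(5) = 5(5 + 2/5) = 27; numerator = 3(575/2856) + 1(475/714) = 3625/2856; a_5 = (3625/2856)/(27) = 3625/77112

r = -1; a_0 = 1; a_1 = 15/7; a_2 = 65/42; a_3 = 475/714; a_4 = 575/2856; a_5 = 3625/77112
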